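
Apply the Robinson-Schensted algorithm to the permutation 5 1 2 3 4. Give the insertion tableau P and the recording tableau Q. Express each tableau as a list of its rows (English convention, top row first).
P = [[1, 2, 3, 4], [5]], Q = [[1, 3, 4, 5], [2]]

Insert each entry of the permutation into P by Schensted row insertion, recording in Q the position of each new cell.

Insert 5: appended to row 1. P = [[5]].
Insert 1: 1 bumps 5 from row 1; 5 starts row 2. P = [[1], [5]].
Insert 2: appended to row 1. P = [[1, 2], [5]].
Insert 3: appended to row 1. P = [[1, 2, 3], [5]].
Insert 4: appended to row 1. P = [[1, 2, 3, 4], [5]].

So P = [[1, 2, 3, 4], [5]], Q = [[1, 3, 4, 5], [2]].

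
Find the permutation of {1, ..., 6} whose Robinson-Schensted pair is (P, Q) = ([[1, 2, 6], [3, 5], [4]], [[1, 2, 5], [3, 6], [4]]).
4 5 3 1 6 2

Reverse the RSK construction: for i from n down to 1, find the cell of Q containing i, remove the entry at that cell from P, and reverse-bump it up through P; the value ejected from row 1 is w(i).

Step i=6: Q has 6 at row 2, column 2; remove 5 from row 2 of P and reverse-bump: 5 enters row 1 and ejects 2. So w(6) = 2. P is now [[1, 5, 6], [3], [4]].
Step i=5: Q has 5 at row 1, column 3; remove that cell from P, ejecting 6. So w(5) = 6. P is now [[1, 5], [3], [4]].
Step i=4: Q has 4 at row 3, column 1; remove 4 from row 3 of P and reverse-bump: 4 enters row 2 and ejects 3; 3 enters row 1 and ejects 1. So w(4) = 1. P is now [[3, 5], [4]].
Step i=3: Q has 3 at row 2, column 1; remove 4 from row 2 of P and reverse-bump: 4 enters row 1 and ejects 3. So w(3) = 3. P is now [[4, 5]].
Step i=2: Q has 2 at row 1, column 2; remove that cell from P, ejecting 5. So w(2) = 5. P is now [[4]].
Step i=1: Q has 1 at row 1, column 1; remove that cell from P, ejecting 4. So w(1) = 4. P is now [].

So w = 4 5 3 1 6 2.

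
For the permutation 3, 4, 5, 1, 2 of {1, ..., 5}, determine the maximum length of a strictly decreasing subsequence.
2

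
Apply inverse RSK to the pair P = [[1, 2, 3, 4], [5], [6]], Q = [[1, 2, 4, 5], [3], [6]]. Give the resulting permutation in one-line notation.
Reverse the RSK construction: for i from n down to 1, find the cell of Q containing i, remove the entry at that cell from P, and reverse-bump it up through P; the value ejected from row 1 is w(i).

Step i=6: Q has 6 at row 3, column 1; remove 6 from row 3 of P and reverse-bump: 6 enters row 2 and ejects 5; 5 enters row 1 and ejects 4. So w(6) = 4. P is now [[1, 2, 3, 5], [6]].
Step i=5: Q has 5 at row 1, column 4; remove that cell from P, ejecting 5. So w(5) = 5. P is now [[1, 2, 3], [6]].
Step i=4: Q has 4 at row 1, column 3; remove that cell from P, ejecting 3. So w(4) = 3. P is now [[1, 2], [6]].
Step i=3: Q has 3 at row 2, column 1; remove 6 from row 2 of P and reverse-bump: 6 enters row 1 and ejects 2. So w(3) = 2. P is now [[1, 6]].
Step i=2: Q has 2 at row 1, column 2; remove that cell from P, ejecting 6. So w(2) = 6. P is now [[1]].
Step i=1: Q has 1 at row 1, column 1; remove that cell from P, ejecting 1. So w(1) = 1. P is now [].

So w = 1 6 2 3 5 4.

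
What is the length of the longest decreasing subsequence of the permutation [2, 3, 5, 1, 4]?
2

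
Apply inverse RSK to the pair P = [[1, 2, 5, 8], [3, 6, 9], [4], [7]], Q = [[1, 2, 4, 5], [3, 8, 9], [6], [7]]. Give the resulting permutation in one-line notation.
1 7 4 6 9 3 2 5 8

Reverse the RSK construction: for i from n down to 1, find the cell of Q containing i, remove the entry at that cell from P, and reverse-bump it up through P; the value ejected from row 1 is w(i).

Step i=9: Q has 9 at row 2, column 3; remove 9 from row 2 of P and reverse-bump: 9 enters row 1 and ejects 8. So w(9) = 8. P is now [[1, 2, 5, 9], [3, 6], [4], [7]].
Step i=8: Q has 8 at row 2, column 2; remove 6 from row 2 of P and reverse-bump: 6 enters row 1 and ejects 5. So w(8) = 5. P is now [[1, 2, 6, 9], [3], [4], [7]].
Step i=7: Q has 7 at row 4, column 1; remove 7 from row 4 of P and reverse-bump: 7 enters row 3 and ejects 4; 4 enters row 2 and ejects 3; 3 enters row 1 and ejects 2. So w(7) = 2. P is now [[1, 3, 6, 9], [4], [7]].
Step i=6: Q has 6 at row 3, column 1; remove 7 from row 3 of P and reverse-bump: 7 enters row 2 and ejects 4; 4 enters row 1 and ejects 3. So w(6) = 3. P is now [[1, 4, 6, 9], [7]].
Step i=5: Q has 5 at row 1, column 4; remove that cell from P, ejecting 9. So w(5) = 9. P is now [[1, 4, 6], [7]].
Step i=4: Q has 4 at row 1, column 3; remove that cell from P, ejecting 6. So w(4) = 6. P is now [[1, 4], [7]].
Step i=3: Q has 3 at row 2, column 1; remove 7 from row 2 of P and reverse-bump: 7 enters row 1 and ejects 4. So w(3) = 4. P is now [[1, 7]].
Step i=2: Q has 2 at row 1, column 2; remove that cell from P, ejecting 7. So w(2) = 7. P is now [[1]].
Step i=1: Q has 1 at row 1, column 1; remove that cell from P, ejecting 1. So w(1) = 1. P is now [].

So w = 1 7 4 6 9 3 2 5 8.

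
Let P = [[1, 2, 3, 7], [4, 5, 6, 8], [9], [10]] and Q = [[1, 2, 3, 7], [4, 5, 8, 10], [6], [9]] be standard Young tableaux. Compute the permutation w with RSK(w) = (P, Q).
Reverse RSK: for i = n, n-1, ..., 1, locate i in Q, remove the corresponding corner cell from P, and reverse-bump its entry up through P; the value ejected from row 1 is w(i).

So w = 4 5 10 1 6 2 9 8 3 7.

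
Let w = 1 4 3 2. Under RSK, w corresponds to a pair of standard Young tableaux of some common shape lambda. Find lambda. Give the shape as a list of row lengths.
[2, 1, 1]

Row-insert each entry into an empty tableau.

After inserting 1: P = [[1]].
After inserting 4: P = [[1, 4]].
After inserting 3: P = [[1, 3], [4]].
After inserting 2: P = [[1, 2], [3], [4]].

The final insertion tableau P = [[1, 2], [3], [4]] has shape [2, 1, 1].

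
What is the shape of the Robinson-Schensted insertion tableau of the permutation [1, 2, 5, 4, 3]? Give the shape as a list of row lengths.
Row-insert each entry into an empty tableau.

After inserting 1: P = [[1]].
After inserting 2: P = [[1, 2]].
After inserting 5: P = [[1, 2, 5]].
After inserting 4: P = [[1, 2, 4], [5]].
After inserting 3: P = [[1, 2, 3], [4], [5]].

The final insertion tableau P = [[1, 2, 3], [4], [5]] has shape [3, 1, 1].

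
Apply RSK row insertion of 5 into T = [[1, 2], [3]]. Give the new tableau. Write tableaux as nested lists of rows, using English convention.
5 is larger than every entry of row 1, so it is appended to row 1. The new tableau is [[1, 2, 5], [3]].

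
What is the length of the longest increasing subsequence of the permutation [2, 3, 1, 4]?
3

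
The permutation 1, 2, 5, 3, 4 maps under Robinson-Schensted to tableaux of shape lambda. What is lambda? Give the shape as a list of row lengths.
[4, 1]

Row-insert each entry into an empty tableau.

After inserting 1: P = [[1]].
After inserting 2: P = [[1, 2]].
After inserting 5: P = [[1, 2, 5]].
After inserting 3: P = [[1, 2, 3], [5]].
After inserting 4: P = [[1, 2, 3, 4], [5]].

The final insertion tableau P = [[1, 2, 3, 4], [5]] has shape [4, 1].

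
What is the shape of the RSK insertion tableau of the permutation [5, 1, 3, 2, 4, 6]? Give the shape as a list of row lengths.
Row-insert each entry into an empty tableau.

After inserting 5: P = [[5]].
After inserting 1: P = [[1], [5]].
After inserting 3: P = [[1, 3], [5]].
After inserting 2: P = [[1, 2], [3], [5]].
After inserting 4: P = [[1, 2, 4], [3], [5]].
After inserting 6: P = [[1, 2, 4, 6], [3], [5]].

The final insertion tableau P = [[1, 2, 4, 6], [3], [5]] has shape [4, 1, 1].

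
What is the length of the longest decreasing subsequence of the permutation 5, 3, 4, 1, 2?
3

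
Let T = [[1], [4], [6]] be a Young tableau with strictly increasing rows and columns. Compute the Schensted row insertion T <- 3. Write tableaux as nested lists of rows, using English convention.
3 is larger than every entry of row 1, so it is appended to row 1. The new tableau is [[1, 3], [4], [6]].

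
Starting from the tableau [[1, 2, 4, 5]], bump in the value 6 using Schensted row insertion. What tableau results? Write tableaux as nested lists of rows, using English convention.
6 is larger than every entry of row 1, so it is appended to row 1. The new tableau is [[1, 2, 4, 5, 6]].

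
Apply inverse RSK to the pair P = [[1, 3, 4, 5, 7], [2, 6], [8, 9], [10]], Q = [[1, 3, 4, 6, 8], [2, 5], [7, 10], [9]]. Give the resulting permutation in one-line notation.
Reverse the RSK construction: for i from n down to 1, find the cell of Q containing i, remove the entry at that cell from P, and reverse-bump it up through P; the value ejected from row 1 is w(i).

Step i=10: Q has 10 at row 3, column 2; remove 9 from row 3 of P and reverse-bump: 9 enters row 2 and ejects 6; 6 enters row 1 and ejects 5. So w(10) = 5. P is now [[1, 3, 4, 6, 7], [2, 9], [8], [10]].
Step i=9: Q has 9 at row 4, column 1; remove 10 from row 4 of P and reverse-bump: 10 enters row 3 and ejects 8; 8 enters row 2 and ejects 2; 2 enters row 1 and ejects 1. So w(9) = 1. P is now [[2, 3, 4, 6, 7], [8, 9], [10]].
Step i=8: Q has 8 at row 1, column 5; remove that cell from P, ejecting 7. So w(8) = 7. P is now [[2, 3, 4, 6], [8, 9], [10]].
Step i=7: Q has 7 at row 3, column 1; remove 10 from row 3 of P and reverse-bump: 10 enters row 2 and ejects 9; 9 enters row 1 and ejects 6. So w(7) = 6. P is now [[2, 3, 4, 9], [8, 10]].
Step i=6: Q has 6 at row 1, column 4; remove that cell from P, ejecting 9. So w(6) = 9. P is now [[2, 3, 4], [8, 10]].
Step i=5: Q has 5 at row 2, column 2; remove 10 from row 2 of P and reverse-bump: 10 enters row 1 and ejects 4. So w(5) = 4. P is now [[2, 3, 10], [8]].
Step i=4: Q has 4 at row 1, column 3; remove that cell from P, ejecting 10. So w(4) = 10. P is now [[2, 3], [8]].
Step i=3: Q has 3 at row 1, column 2; remove that cell from P, ejecting 3. So w(3) = 3. P is now [[2], [8]].
Step i=2: Q has 2 at row 2, column 1; remove 8 from row 2 of P and reverse-bump: 8 enters row 1 and ejects 2. So w(2) = 2. P is now [[8]].
Step i=1: Q has 1 at row 1, column 1; remove that cell from P, ejecting 8. So w(1) = 8. P is now [].

So w = 8 2 3 10 4 9 6 7 1 5.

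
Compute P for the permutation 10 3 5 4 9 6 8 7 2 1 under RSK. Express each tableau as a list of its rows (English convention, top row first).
P = [[1, 4, 6, 7], [2, 8], [3], [5], [9], [10]]

Insert 10: appended to row 1. P = [[10]].
Insert 3: 3 bumps 10 from row 1; 10 starts row 2. P = [[3], [10]].
Insert 5: appended to row 1. P = [[3, 5], [10]].
Insert 4: 4 bumps 5 from row 1; 5 bumps 10 from row 2; 10 starts row 3. P = [[3, 4], [5], [10]].
Insert 9: appended to row 1. P = [[3, 4, 9], [5], [10]].
Insert 6: 6 bumps 9 from row 1; 9 appends to row 2. P = [[3, 4, 6], [5, 9], [10]].
Insert 8: appended to row 1. P = [[3, 4, 6, 8], [5, 9], [10]].
Insert 7: 7 bumps 8 from row 1; 8 bumps 9 from row 2; 9 bumps 10 from row 3; 10 starts row 4. P = [[3, 4, 6, 7], [5, 8], [9], [10]].
Insert 2: 2 bumps 3 from row 1; 3 bumps 5 from row 2; 5 bumps 9 from row 3; 9 bumps 10 from row 4; 10 starts row 5. P = [[2, 4, 6, 7], [3, 8], [5], [9], [10]].
Insert 1: 1 bumps 2 from row 1; 2 bumps 3 from row 2; 3 bumps 5 from row 3; 5 bumps 9 from row 4; 9 bumps 10 from row 5; 10 starts row 6. P = [[1, 4, 6, 7], [2, 8], [3], [5], [9], [10]].

So P = [[1, 4, 6, 7], [2, 8], [3], [5], [9], [10]].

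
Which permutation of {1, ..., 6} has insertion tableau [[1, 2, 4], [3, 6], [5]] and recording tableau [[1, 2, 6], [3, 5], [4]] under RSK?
Reverse the RSK construction: for i from n down to 1, find the cell of Q containing i, remove the entry at that cell from P, and reverse-bump it up through P; the value ejected from row 1 is w(i).

Step i=6: Q has 6 at row 1, column 3; remove that cell from P, ejecting 4. So w(6) = 4. P is now [[1, 2], [3, 6], [5]].
Step i=5: Q has 5 at row 2, column 2; remove 6 from row 2 of P and reverse-bump: 6 enters row 1 and ejects 2. So w(5) = 2. P is now [[1, 6], [3], [5]].
Step i=4: Q has 4 at row 3, column 1; remove 5 from row 3 of P and reverse-bump: 5 enters row 2 and ejects 3; 3 enters row 1 and ejects 1. So w(4) = 1. P is now [[3, 6], [5]].
Step i=3: Q has 3 at row 2, column 1; remove 5 from row 2 of P and reverse-bump: 5 enters row 1 and ejects 3. So w(3) = 3. P is now [[5, 6]].
Step i=2: Q has 2 at row 1, column 2; remove that cell from P, ejecting 6. So w(2) = 6. P is now [[5]].
Step i=1: Q has 1 at row 1, column 1; remove that cell from P, ejecting 5. So w(1) = 5. P is now [].

So w = 5 6 3 1 2 4.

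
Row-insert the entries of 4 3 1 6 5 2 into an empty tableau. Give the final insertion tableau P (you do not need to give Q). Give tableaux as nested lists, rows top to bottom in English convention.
After inserting 4: P = [[4]].
After inserting 3: P = [[3], [4]].
After inserting 1: P = [[1], [3], [4]].
After inserting 6: P = [[1, 6], [3], [4]].
After inserting 5: P = [[1, 5], [3, 6], [4]].
After inserting 2: P = [[1, 2], [3, 5], [4, 6]].

So P = [[1, 2], [3, 5], [4, 6]].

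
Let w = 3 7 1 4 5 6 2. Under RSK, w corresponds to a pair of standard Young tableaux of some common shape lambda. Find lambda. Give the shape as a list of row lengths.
Row-insert each entry into an empty tableau.

After inserting 3: P = [[3]].
After inserting 7: P = [[3, 7]].
After inserting 1: P = [[1, 7], [3]].
After inserting 4: P = [[1, 4], [3, 7]].
After inserting 5: P = [[1, 4, 5], [3, 7]].
After inserting 6: P = [[1, 4, 5, 6], [3, 7]].
After inserting 2: P = [[1, 2, 5, 6], [3, 4], [7]].

The final insertion tableau P = [[1, 2, 5, 6], [3, 4], [7]] has shape [4, 2, 1].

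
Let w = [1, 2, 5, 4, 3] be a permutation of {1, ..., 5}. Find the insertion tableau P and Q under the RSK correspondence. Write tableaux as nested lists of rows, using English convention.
P = [[1, 2, 3], [4], [5]], Q = [[1, 2, 3], [4], [5]]

Insert each entry of the permutation into P by Schensted row insertion, recording in Q the position of each new cell.

Insert 1: appended to row 1. P = [[1]].
Insert 2: appended to row 1. P = [[1, 2]].
Insert 5: appended to row 1. P = [[1, 2, 5]].
Insert 4: 4 bumps 5 from row 1; 5 starts row 2. P = [[1, 2, 4], [5]].
Insert 3: 3 bumps 4 from row 1; 4 bumps 5 from row 2; 5 starts row 3. P = [[1, 2, 3], [4], [5]].

So P = [[1, 2, 3], [4], [5]], Q = [[1, 2, 3], [4], [5]].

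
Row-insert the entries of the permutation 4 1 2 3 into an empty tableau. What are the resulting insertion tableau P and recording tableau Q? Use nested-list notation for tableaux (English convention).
P = [[1, 2, 3], [4]], Q = [[1, 3, 4], [2]]

Insert each entry of the permutation into P by Schensted row insertion, recording in Q the position of each new cell.

Insert 4: appended to row 1. P = [[4]].
Insert 1: 1 bumps 4 from row 1; 4 starts row 2. P = [[1], [4]].
Insert 2: appended to row 1. P = [[1, 2], [4]].
Insert 3: appended to row 1. P = [[1, 2, 3], [4]].

So P = [[1, 2, 3], [4]], Q = [[1, 3, 4], [2]].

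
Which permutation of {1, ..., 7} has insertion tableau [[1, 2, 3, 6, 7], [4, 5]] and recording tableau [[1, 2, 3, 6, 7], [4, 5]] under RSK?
1 4 5 2 3 6 7

Reverse the RSK construction: for i from n down to 1, find the cell of Q containing i, remove the entry at that cell from P, and reverse-bump it up through P; the value ejected from row 1 is w(i).

Step i=7: Q has 7 at row 1, column 5; remove that cell from P, ejecting 7. So w(7) = 7. P is now [[1, 2, 3, 6], [4, 5]].
Step i=6: Q has 6 at row 1, column 4; remove that cell from P, ejecting 6. So w(6) = 6. P is now [[1, 2, 3], [4, 5]].
Step i=5: Q has 5 at row 2, column 2; remove 5 from row 2 of P and reverse-bump: 5 enters row 1 and ejects 3. So w(5) = 3. P is now [[1, 2, 5], [4]].
Step i=4: Q has 4 at row 2, column 1; remove 4 from row 2 of P and reverse-bump: 4 enters row 1 and ejects 2. So w(4) = 2. P is now [[1, 4, 5]].
Step i=3: Q has 3 at row 1, column 3; remove that cell from P, ejecting 5. So w(3) = 5. P is now [[1, 4]].
Step i=2: Q has 2 at row 1, column 2; remove that cell from P, ejecting 4. So w(2) = 4. P is now [[1]].
Step i=1: Q has 1 at row 1, column 1; remove that cell from P, ejecting 1. So w(1) = 1. P is now [].

So w = 1 4 5 2 3 6 7.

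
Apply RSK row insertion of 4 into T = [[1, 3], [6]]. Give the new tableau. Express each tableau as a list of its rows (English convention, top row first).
[[1, 3, 4], [6]]

4 is larger than every entry of row 1, so it is appended to row 1. The new tableau is [[1, 3, 4], [6]].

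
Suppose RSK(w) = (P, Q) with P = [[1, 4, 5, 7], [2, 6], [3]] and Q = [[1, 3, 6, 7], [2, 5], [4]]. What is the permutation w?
Reverse the RSK construction: for i from n down to 1, find the cell of Q containing i, remove the entry at that cell from P, and reverse-bump it up through P; the value ejected from row 1 is w(i).

Step i=7: Q has 7 at row 1, column 4; remove that cell from P, ejecting 7. So w(7) = 7. P is now [[1, 4, 5], [2, 6], [3]].
Step i=6: Q has 6 at row 1, column 3; remove that cell from P, ejecting 5. So w(6) = 5. P is now [[1, 4], [2, 6], [3]].
Step i=5: Q has 5 at row 2, column 2; remove 6 from row 2 of P and reverse-bump: 6 enters row 1 and ejects 4. So w(5) = 4. P is now [[1, 6], [2], [3]].
Step i=4: Q has 4 at row 3, column 1; remove 3 from row 3 of P and reverse-bump: 3 enters row 2 and ejects 2; 2 enters row 1 and ejects 1. So w(4) = 1. P is now [[2, 6], [3]].
Step i=3: Q has 3 at row 1, column 2; remove that cell from P, ejecting 6. So w(3) = 6. P is now [[2], [3]].
Step i=2: Q has 2 at row 2, column 1; remove 3 from row 2 of P and reverse-bump: 3 enters row 1 and ejects 2. So w(2) = 2. P is now [[3]].
Step i=1: Q has 1 at row 1, column 1; remove that cell from P, ejecting 3. So w(1) = 3. P is now [].

So w = 3 2 6 1 4 5 7.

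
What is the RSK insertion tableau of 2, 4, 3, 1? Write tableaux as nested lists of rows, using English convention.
After inserting 2: P = [[2]].
After inserting 4: P = [[2, 4]].
After inserting 3: P = [[2, 3], [4]].
After inserting 1: P = [[1, 3], [2], [4]].

So P = [[1, 3], [2], [4]].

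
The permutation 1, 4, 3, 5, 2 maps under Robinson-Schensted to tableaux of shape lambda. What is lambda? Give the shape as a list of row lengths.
Row-insert each entry into an empty tableau.

After inserting 1: P = [[1]].
After inserting 4: P = [[1, 4]].
After inserting 3: P = [[1, 3], [4]].
After inserting 5: P = [[1, 3, 5], [4]].
After inserting 2: P = [[1, 2, 5], [3], [4]].

The final insertion tableau P = [[1, 2, 5], [3], [4]] has shape [3, 1, 1].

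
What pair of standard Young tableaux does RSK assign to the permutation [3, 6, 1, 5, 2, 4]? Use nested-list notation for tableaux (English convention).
Insert each entry of the permutation into P by Schensted row insertion, recording in Q the position of each new cell.

Insert 3: appended to row 1. P = [[3]].
Insert 6: appended to row 1. P = [[3, 6]].
Insert 1: 1 bumps 3 from row 1; 3 starts row 2. P = [[1, 6], [3]].
Insert 5: 5 bumps 6 from row 1; 6 appends to row 2. P = [[1, 5], [3, 6]].
Insert 2: 2 bumps 5 from row 1; 5 bumps 6 from row 2; 6 starts row 3. P = [[1, 2], [3, 5], [6]].
Insert 4: appended to row 1. P = [[1, 2, 4], [3, 5], [6]].

So P = [[1, 2, 4], [3, 5], [6]], Q = [[1, 2, 6], [3, 4], [5]].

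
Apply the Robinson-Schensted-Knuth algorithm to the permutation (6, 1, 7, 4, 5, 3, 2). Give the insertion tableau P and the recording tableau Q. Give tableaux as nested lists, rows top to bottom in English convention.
P = [[1, 2, 5], [3, 7], [4], [6]], Q = [[1, 3, 5], [2, 4], [6], [7]]

Insert each entry of the permutation into P by Schensted row insertion, recording in Q the position of each new cell.

Insert 6: appended to row 1. P = [[6]].
Insert 1: 1 bumps 6 from row 1; 6 starts row 2. P = [[1], [6]].
Insert 7: appended to row 1. P = [[1, 7], [6]].
Insert 4: 4 bumps 7 from row 1; 7 appends to row 2. P = [[1, 4], [6, 7]].
Insert 5: appended to row 1. P = [[1, 4, 5], [6, 7]].
Insert 3: 3 bumps 4 from row 1; 4 bumps 6 from row 2; 6 starts row 3. P = [[1, 3, 5], [4, 7], [6]].
Insert 2: 2 bumps 3 from row 1; 3 bumps 4 from row 2; 4 bumps 6 from row 3; 6 starts row 4. P = [[1, 2, 5], [3, 7], [4], [6]].

So P = [[1, 2, 5], [3, 7], [4], [6]], Q = [[1, 3, 5], [2, 4], [6], [7]].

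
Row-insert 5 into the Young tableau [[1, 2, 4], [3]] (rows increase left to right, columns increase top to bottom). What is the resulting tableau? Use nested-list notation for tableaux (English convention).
5 is larger than every entry of row 1, so it is appended to row 1. The new tableau is [[1, 2, 4, 5], [3]].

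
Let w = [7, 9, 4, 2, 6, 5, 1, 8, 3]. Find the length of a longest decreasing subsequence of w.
4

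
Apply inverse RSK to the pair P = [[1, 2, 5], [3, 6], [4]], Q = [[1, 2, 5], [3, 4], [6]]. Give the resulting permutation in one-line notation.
4 6 1 3 5 2

Reverse RSK: for i = n, n-1, ..., 1, locate i in Q, remove the corresponding corner cell from P, and reverse-bump its entry up through P; the value ejected from row 1 is w(i).

So w = 4 6 1 3 5 2.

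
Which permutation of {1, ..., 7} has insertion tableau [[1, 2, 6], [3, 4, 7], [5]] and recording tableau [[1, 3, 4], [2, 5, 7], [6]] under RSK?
Reverse RSK: for i = n, n-1, ..., 1, locate i in Q, remove the corresponding corner cell from P, and reverse-bump its entry up through P; the value ejected from row 1 is w(i).

So w = 3 1 5 7 4 2 6.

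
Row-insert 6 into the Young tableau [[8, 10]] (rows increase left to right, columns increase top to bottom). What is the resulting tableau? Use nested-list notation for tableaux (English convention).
[[6, 10], [8]]

In row 1, 6 replaces 8 (the leftmost entry greater than 6); 8 is bumped to row 2. 8 starts a new row 2. The new tableau is [[6, 10], [8]].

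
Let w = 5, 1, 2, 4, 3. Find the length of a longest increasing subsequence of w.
3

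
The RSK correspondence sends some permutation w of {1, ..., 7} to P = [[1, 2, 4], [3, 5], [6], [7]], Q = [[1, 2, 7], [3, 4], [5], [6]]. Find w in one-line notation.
3 7 1 6 5 2 4

Reverse the RSK construction: for i from n down to 1, find the cell of Q containing i, remove the entry at that cell from P, and reverse-bump it up through P; the value ejected from row 1 is w(i).

Step i=7: Q has 7 at row 1, column 3; remove that cell from P, ejecting 4. So w(7) = 4. P is now [[1, 2], [3, 5], [6], [7]].
Step i=6: Q has 6 at row 4, column 1; remove 7 from row 4 of P and reverse-bump: 7 enters row 3 and ejects 6; 6 enters row 2 and ejects 5; 5 enters row 1 and ejects 2. So w(6) = 2. P is now [[1, 5], [3, 6], [7]].
Step i=5: Q has 5 at row 3, column 1; remove 7 from row 3 of P and reverse-bump: 7 enters row 2 and ejects 6; 6 enters row 1 and ejects 5. So w(5) = 5. P is now [[1, 6], [3, 7]].
Step i=4: Q has 4 at row 2, column 2; remove 7 from row 2 of P and reverse-bump: 7 enters row 1 and ejects 6. So w(4) = 6. P is now [[1, 7], [3]].
Step i=3: Q has 3 at row 2, column 1; remove 3 from row 2 of P and reverse-bump: 3 enters row 1 and ejects 1. So w(3) = 1. P is now [[3, 7]].
Step i=2: Q has 2 at row 1, column 2; remove that cell from P, ejecting 7. So w(2) = 7. P is now [[3]].
Step i=1: Q has 1 at row 1, column 1; remove that cell from P, ejecting 3. So w(1) = 3. P is now [].

So w = 3 7 1 6 5 2 4.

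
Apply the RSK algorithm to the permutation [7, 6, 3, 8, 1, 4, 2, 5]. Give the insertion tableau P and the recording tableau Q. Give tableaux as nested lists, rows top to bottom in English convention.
P = [[1, 2, 5], [3, 4], [6, 8], [7]], Q = [[1, 4, 8], [2, 6], [3, 7], [5]]

Insert each entry of the permutation into P by Schensted row insertion, recording in Q the position of each new cell.

Insert 7: appended to row 1. P = [[7]], Q = [[1]].
Insert 6: 6 bumps 7 from row 1; 7 starts row 2. P = [[6], [7]], Q = [[1], [2]].
Insert 3: 3 bumps 6 from row 1; 6 bumps 7 from row 2; 7 starts row 3. P = [[3], [6], [7]], Q = [[1], [2], [3]].
Insert 8: appended to row 1. P = [[3, 8], [6], [7]], Q = [[1, 4], [2], [3]].
Insert 1: 1 bumps 3 from row 1; 3 bumps 6 from row 2; 6 bumps 7 from row 3; 7 starts row 4. P = [[1, 8], [3], [6], [7]], Q = [[1, 4], [2], [3], [5]].
Insert 4: 4 bumps 8 from row 1; 8 appends to row 2. P = [[1, 4], [3, 8], [6], [7]], Q = [[1, 4], [2, 6], [3], [5]].
Insert 2: 2 bumps 4 from row 1; 4 bumps 8 from row 2; 8 appends to row 3. P = [[1, 2], [3, 4], [6, 8], [7]], Q = [[1, 4], [2, 6], [3, 7], [5]].
Insert 5: appended to row 1. P = [[1, 2, 5], [3, 4], [6, 8], [7]], Q = [[1, 4, 8], [2, 6], [3, 7], [5]].

So P = [[1, 2, 5], [3, 4], [6, 8], [7]], Q = [[1, 4, 8], [2, 6], [3, 7], [5]].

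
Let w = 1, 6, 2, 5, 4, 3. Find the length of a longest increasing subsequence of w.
3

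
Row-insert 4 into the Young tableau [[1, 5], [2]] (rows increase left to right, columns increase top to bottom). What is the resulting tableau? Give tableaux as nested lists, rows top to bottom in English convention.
[[1, 4], [2, 5]]

In row 1, 4 replaces 5 (the leftmost entry greater than 4); 5 is bumped to row 2. 5 is appended to row 2. The new tableau is [[1, 4], [2, 5]].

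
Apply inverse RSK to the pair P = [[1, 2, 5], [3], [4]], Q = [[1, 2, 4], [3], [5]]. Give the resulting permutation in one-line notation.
1 4 3 5 2

Reverse the RSK construction: for i from n down to 1, find the cell of Q containing i, remove the entry at that cell from P, and reverse-bump it up through P; the value ejected from row 1 is w(i).

Step i=5: Q has 5 at row 3, column 1; remove 4 from row 3 of P and reverse-bump: 4 enters row 2 and ejects 3; 3 enters row 1 and ejects 2. So w(5) = 2. P is now [[1, 3, 5], [4]].
Step i=4: Q has 4 at row 1, column 3; remove that cell from P, ejecting 5. So w(4) = 5. P is now [[1, 3], [4]].
Step i=3: Q has 3 at row 2, column 1; remove 4 from row 2 of P and reverse-bump: 4 enters row 1 and ejects 3. So w(3) = 3. P is now [[1, 4]].
Step i=2: Q has 2 at row 1, column 2; remove that cell from P, ejecting 4. So w(2) = 4. P is now [[1]].
Step i=1: Q has 1 at row 1, column 1; remove that cell from P, ejecting 1. So w(1) = 1. P is now [].

So w = 1 4 3 5 2.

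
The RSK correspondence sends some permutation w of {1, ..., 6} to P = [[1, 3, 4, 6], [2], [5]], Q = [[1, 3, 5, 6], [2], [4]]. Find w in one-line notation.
Reverse the RSK construction: for i from n down to 1, find the cell of Q containing i, remove the entry at that cell from P, and reverse-bump it up through P; the value ejected from row 1 is w(i).

Step i=6: Q has 6 at row 1, column 4; remove that cell from P, ejecting 6. So w(6) = 6. P is now [[1, 3, 4], [2], [5]].
Step i=5: Q has 5 at row 1, column 3; remove that cell from P, ejecting 4. So w(5) = 4. P is now [[1, 3], [2], [5]].
Step i=4: Q has 4 at row 3, column 1; remove 5 from row 3 of P and reverse-bump: 5 enters row 2 and ejects 2; 2 enters row 1 and ejects 1. So w(4) = 1. P is now [[2, 3], [5]].
Step i=3: Q has 3 at row 1, column 2; remove that cell from P, ejecting 3. So w(3) = 3. P is now [[2], [5]].
Step i=2: Q has 2 at row 2, column 1; remove 5 from row 2 of P and reverse-bump: 5 enters row 1 and ejects 2. So w(2) = 2. P is now [[5]].
Step i=1: Q has 1 at row 1, column 1; remove that cell from P, ejecting 5. So w(1) = 5. P is now [].

So w = 5 2 3 1 4 6.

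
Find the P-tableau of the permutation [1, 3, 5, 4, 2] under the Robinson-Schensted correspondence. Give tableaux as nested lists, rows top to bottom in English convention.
P = [[1, 2, 4], [3], [5]]

Insert 1: appended to row 1. P = [[1]].
Insert 3: appended to row 1. P = [[1, 3]].
Insert 5: appended to row 1. P = [[1, 3, 5]].
Insert 4: 4 bumps 5 from row 1; 5 starts row 2. P = [[1, 3, 4], [5]].
Insert 2: 2 bumps 3 from row 1; 3 bumps 5 from row 2; 5 starts row 3. P = [[1, 2, 4], [3], [5]].

So P = [[1, 2, 4], [3], [5]].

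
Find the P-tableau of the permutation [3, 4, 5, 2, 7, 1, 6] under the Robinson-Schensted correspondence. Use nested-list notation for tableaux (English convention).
P = [[1, 4, 5, 6], [2, 7], [3]]

Insert 3: appended to row 1. P = [[3]].
Insert 4: appended to row 1. P = [[3, 4]].
Insert 5: appended to row 1. P = [[3, 4, 5]].
Insert 2: 2 bumps 3 from row 1; 3 starts row 2. P = [[2, 4, 5], [3]].
Insert 7: appended to row 1. P = [[2, 4, 5, 7], [3]].
Insert 1: 1 bumps 2 from row 1; 2 bumps 3 from row 2; 3 starts row 3. P = [[1, 4, 5, 7], [2], [3]].
Insert 6: 6 bumps 7 from row 1; 7 appends to row 2. P = [[1, 4, 5, 6], [2, 7], [3]].

So P = [[1, 4, 5, 6], [2, 7], [3]].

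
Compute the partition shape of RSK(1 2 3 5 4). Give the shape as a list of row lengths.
Row-insert each entry into an empty tableau.

After inserting 1: P = [[1]].
After inserting 2: P = [[1, 2]].
After inserting 3: P = [[1, 2, 3]].
After inserting 5: P = [[1, 2, 3, 5]].
After inserting 4: P = [[1, 2, 3, 4], [5]].

The final insertion tableau P = [[1, 2, 3, 4], [5]] has shape [4, 1].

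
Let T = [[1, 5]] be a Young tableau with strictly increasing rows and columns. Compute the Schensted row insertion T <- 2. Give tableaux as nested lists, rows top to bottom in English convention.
[[1, 2], [5]]

In row 1, 2 replaces 5 (the leftmost entry greater than 2); 5 is bumped to row 2. 5 starts a new row 2. The new tableau is [[1, 2], [5]].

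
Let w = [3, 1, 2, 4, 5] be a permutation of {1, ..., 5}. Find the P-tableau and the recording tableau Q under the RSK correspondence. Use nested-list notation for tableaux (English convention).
Insert each entry of the permutation into P by Schensted row insertion, recording in Q the position of each new cell.

Insert 3: appended to row 1. P = [[3]].
Insert 1: 1 bumps 3 from row 1; 3 starts row 2. P = [[1], [3]].
Insert 2: appended to row 1. P = [[1, 2], [3]].
Insert 4: appended to row 1. P = [[1, 2, 4], [3]].
Insert 5: appended to row 1. P = [[1, 2, 4, 5], [3]].

So P = [[1, 2, 4, 5], [3]], Q = [[1, 3, 4, 5], [2]].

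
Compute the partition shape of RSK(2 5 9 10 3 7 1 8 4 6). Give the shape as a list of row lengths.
[4, 3, 3]

Row-insert each entry into an empty tableau.

After inserting 2: P = [[2]].
After inserting 5: P = [[2, 5]].
After inserting 9: P = [[2, 5, 9]].
After inserting 10: P = [[2, 5, 9, 10]].
After inserting 3: P = [[2, 3, 9, 10], [5]].
After inserting 7: P = [[2, 3, 7, 10], [5, 9]].
After inserting 1: P = [[1, 3, 7, 10], [2, 9], [5]].
After inserting 8: P = [[1, 3, 7, 8], [2, 9, 10], [5]].
After inserting 4: P = [[1, 3, 4, 8], [2, 7, 10], [5, 9]].
After inserting 6: P = [[1, 3, 4, 6], [2, 7, 8], [5, 9, 10]].

The final insertion tableau P = [[1, 3, 4, 6], [2, 7, 8], [5, 9, 10]] has shape [4, 3, 3].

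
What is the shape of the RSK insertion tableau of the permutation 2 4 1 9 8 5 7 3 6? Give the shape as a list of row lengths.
[4, 3, 1, 1]

Row-insert each entry into an empty tableau.

After inserting 2: P = [[2]].
After inserting 4: P = [[2, 4]].
After inserting 1: P = [[1, 4], [2]].
After inserting 9: P = [[1, 4, 9], [2]].
After inserting 8: P = [[1, 4, 8], [2, 9]].
After inserting 5: P = [[1, 4, 5], [2, 8], [9]].
After inserting 7: P = [[1, 4, 5, 7], [2, 8], [9]].
After inserting 3: P = [[1, 3, 5, 7], [2, 4], [8], [9]].
After inserting 6: P = [[1, 3, 5, 6], [2, 4, 7], [8], [9]].

The final insertion tableau P = [[1, 3, 5, 6], [2, 4, 7], [8], [9]] has shape [4, 3, 1, 1].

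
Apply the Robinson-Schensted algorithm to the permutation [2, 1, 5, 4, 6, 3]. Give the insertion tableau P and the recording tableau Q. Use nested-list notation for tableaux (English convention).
P = [[1, 3, 6], [2, 4], [5]], Q = [[1, 3, 5], [2, 4], [6]]

Insert each entry of the permutation into P by Schensted row insertion, recording in Q the position of each new cell.

Insert 2: appended to row 1. P = [[2]].
Insert 1: 1 bumps 2 from row 1; 2 starts row 2. P = [[1], [2]].
Insert 5: appended to row 1. P = [[1, 5], [2]].
Insert 4: 4 bumps 5 from row 1; 5 appends to row 2. P = [[1, 4], [2, 5]].
Insert 6: appended to row 1. P = [[1, 4, 6], [2, 5]].
Insert 3: 3 bumps 4 from row 1; 4 bumps 5 from row 2; 5 starts row 3. P = [[1, 3, 6], [2, 4], [5]].

So P = [[1, 3, 6], [2, 4], [5]], Q = [[1, 3, 5], [2, 4], [6]].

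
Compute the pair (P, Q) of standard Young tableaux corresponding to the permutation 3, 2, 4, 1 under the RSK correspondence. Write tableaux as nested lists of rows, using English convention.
P = [[1, 4], [2], [3]], Q = [[1, 3], [2], [4]]

Insert each entry of the permutation into P by Schensted row insertion, recording in Q the position of each new cell.

Insert 3: appended to row 1. P = [[3]], Q = [[1]].
Insert 2: 2 bumps 3 from row 1; 3 starts row 2. P = [[2], [3]], Q = [[1], [2]].
Insert 4: appended to row 1. P = [[2, 4], [3]], Q = [[1, 3], [2]].
Insert 1: 1 bumps 2 from row 1; 2 bumps 3 from row 2; 3 starts row 3. P = [[1, 4], [2], [3]], Q = [[1, 3], [2], [4]].

So P = [[1, 4], [2], [3]], Q = [[1, 3], [2], [4]].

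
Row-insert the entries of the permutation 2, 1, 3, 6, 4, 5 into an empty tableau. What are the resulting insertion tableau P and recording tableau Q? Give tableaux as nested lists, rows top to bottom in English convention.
Insert each entry of the permutation into P by Schensted row insertion, recording in Q the position of each new cell.

After inserting 2: P = [[2]].
After inserting 1: P = [[1], [2]].
After inserting 3: P = [[1, 3], [2]].
After inserting 6: P = [[1, 3, 6], [2]].
After inserting 4: P = [[1, 3, 4], [2, 6]].
After inserting 5: P = [[1, 3, 4, 5], [2, 6]].

So P = [[1, 3, 4, 5], [2, 6]], Q = [[1, 3, 4, 6], [2, 5]].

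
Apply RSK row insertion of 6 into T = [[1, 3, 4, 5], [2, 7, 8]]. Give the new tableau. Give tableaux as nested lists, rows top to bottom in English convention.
6 is larger than every entry of row 1, so it is appended to row 1. The new tableau is [[1, 3, 4, 5, 6], [2, 7, 8]].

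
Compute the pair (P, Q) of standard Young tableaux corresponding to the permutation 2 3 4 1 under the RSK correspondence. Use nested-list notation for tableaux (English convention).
P = [[1, 3, 4], [2]], Q = [[1, 2, 3], [4]]

Insert each entry of the permutation into P by Schensted row insertion, recording in Q the position of each new cell.

Insert 2: appended to row 1. P = [[2]].
Insert 3: appended to row 1. P = [[2, 3]].
Insert 4: appended to row 1. P = [[2, 3, 4]].
Insert 1: 1 bumps 2 from row 1; 2 starts row 2. P = [[1, 3, 4], [2]].

So P = [[1, 3, 4], [2]], Q = [[1, 2, 3], [4]].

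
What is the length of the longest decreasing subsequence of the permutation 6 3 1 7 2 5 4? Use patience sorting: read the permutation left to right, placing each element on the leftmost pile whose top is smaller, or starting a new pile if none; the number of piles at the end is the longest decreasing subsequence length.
6: new pile. tops = [6]
3: new pile. tops = [6, 3]
1: new pile. tops = [6, 3, 1]
7: onto pile 1 (replacing 6). tops = [7, 3, 1]
2: onto pile 3 (replacing 1). tops = [7, 3, 2]
5: onto pile 2 (replacing 3). tops = [7, 5, 2]
4: onto pile 3 (replacing 2). tops = [7, 5, 4]

3 piles, so the longest decreasing subsequence has length 3.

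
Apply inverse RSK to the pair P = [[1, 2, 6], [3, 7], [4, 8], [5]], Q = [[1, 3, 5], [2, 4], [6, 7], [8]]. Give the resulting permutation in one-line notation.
5 1 8 4 7 3 6 2

Reverse the RSK construction: for i from n down to 1, find the cell of Q containing i, remove the entry at that cell from P, and reverse-bump it up through P; the value ejected from row 1 is w(i).

Step i=8: Q has 8 at row 4, column 1; remove 5 from row 4 of P and reverse-bump: 5 enters row 3 and ejects 4; 4 enters row 2 and ejects 3; 3 enters row 1 and ejects 2. So w(8) = 2. P is now [[1, 3, 6], [4, 7], [5, 8]].
Step i=7: Q has 7 at row 3, column 2; remove 8 from row 3 of P and reverse-bump: 8 enters row 2 and ejects 7; 7 enters row 1 and ejects 6. So w(7) = 6. P is now [[1, 3, 7], [4, 8], [5]].
Step i=6: Q has 6 at row 3, column 1; remove 5 from row 3 of P and reverse-bump: 5 enters row 2 and ejects 4; 4 enters row 1 and ejects 3. So w(6) = 3. P is now [[1, 4, 7], [5, 8]].
Step i=5: Q has 5 at row 1, column 3; remove that cell from P, ejecting 7. So w(5) = 7. P is now [[1, 4], [5, 8]].
Step i=4: Q has 4 at row 2, column 2; remove 8 from row 2 of P and reverse-bump: 8 enters row 1 and ejects 4. So w(4) = 4. P is now [[1, 8], [5]].
Step i=3: Q has 3 at row 1, column 2; remove that cell from P, ejecting 8. So w(3) = 8. P is now [[1], [5]].
Step i=2: Q has 2 at row 2, column 1; remove 5 from row 2 of P and reverse-bump: 5 enters row 1 and ejects 1. So w(2) = 1. P is now [[5]].
Step i=1: Q has 1 at row 1, column 1; remove that cell from P, ejecting 5. So w(1) = 5. P is now [].

So w = 5 1 8 4 7 3 6 2.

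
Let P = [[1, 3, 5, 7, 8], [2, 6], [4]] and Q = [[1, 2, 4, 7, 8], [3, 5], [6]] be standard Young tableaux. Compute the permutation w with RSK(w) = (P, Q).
2 4 3 6 5 1 7 8

Reverse the RSK construction: for i from n down to 1, find the cell of Q containing i, remove the entry at that cell from P, and reverse-bump it up through P; the value ejected from row 1 is w(i).

Step i=8: Q has 8 at row 1, column 5; remove that cell from P, ejecting 8. So w(8) = 8. P is now [[1, 3, 5, 7], [2, 6], [4]].
Step i=7: Q has 7 at row 1, column 4; remove that cell from P, ejecting 7. So w(7) = 7. P is now [[1, 3, 5], [2, 6], [4]].
Step i=6: Q has 6 at row 3, column 1; remove 4 from row 3 of P and reverse-bump: 4 enters row 2 and ejects 2; 2 enters row 1 and ejects 1. So w(6) = 1. P is now [[2, 3, 5], [4, 6]].
Step i=5: Q has 5 at row 2, column 2; remove 6 from row 2 of P and reverse-bump: 6 enters row 1 and ejects 5. So w(5) = 5. P is now [[2, 3, 6], [4]].
Step i=4: Q has 4 at row 1, column 3; remove that cell from P, ejecting 6. So w(4) = 6. P is now [[2, 3], [4]].
Step i=3: Q has 3 at row 2, column 1; remove 4 from row 2 of P and reverse-bump: 4 enters row 1 and ejects 3. So w(3) = 3. P is now [[2, 4]].
Step i=2: Q has 2 at row 1, column 2; remove that cell from P, ejecting 4. So w(2) = 4. P is now [[2]].
Step i=1: Q has 1 at row 1, column 1; remove that cell from P, ejecting 2. So w(1) = 2. P is now [].

So w = 2 4 3 6 5 1 7 8.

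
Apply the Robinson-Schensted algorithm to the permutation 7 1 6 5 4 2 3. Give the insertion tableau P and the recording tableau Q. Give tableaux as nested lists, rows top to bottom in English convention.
Insert each entry of the permutation into P by Schensted row insertion, recording in Q the position of each new cell.

Insert 7: appended to row 1. P = [[7]].
Insert 1: 1 bumps 7 from row 1; 7 starts row 2. P = [[1], [7]].
Insert 6: appended to row 1. P = [[1, 6], [7]].
Insert 5: 5 bumps 6 from row 1; 6 bumps 7 from row 2; 7 starts row 3. P = [[1, 5], [6], [7]].
Insert 4: 4 bumps 5 from row 1; 5 bumps 6 from row 2; 6 bumps 7 from row 3; 7 starts row 4. P = [[1, 4], [5], [6], [7]].
Insert 2: 2 bumps 4 from row 1; 4 bumps 5 from row 2; 5 bumps 6 from row 3; 6 bumps 7 from row 4; 7 starts row 5. P = [[1, 2], [4], [5], [6], [7]].
Insert 3: appended to row 1. P = [[1, 2, 3], [4], [5], [6], [7]].

So P = [[1, 2, 3], [4], [5], [6], [7]], Q = [[1, 3, 7], [2], [4], [5], [6]].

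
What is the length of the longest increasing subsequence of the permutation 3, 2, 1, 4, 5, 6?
4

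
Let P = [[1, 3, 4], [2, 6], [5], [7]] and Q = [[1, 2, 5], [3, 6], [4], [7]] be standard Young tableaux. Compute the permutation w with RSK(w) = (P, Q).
Reverse the RSK construction: for i from n down to 1, find the cell of Q containing i, remove the entry at that cell from P, and reverse-bump it up through P; the value ejected from row 1 is w(i).

Step i=7: Q has 7 at row 4, column 1; remove 7 from row 4 of P and reverse-bump: 7 enters row 3 and ejects 5; 5 enters row 2 and ejects 2; 2 enters row 1 and ejects 1. So w(7) = 1. P is now [[2, 3, 4], [5, 6], [7]].
Step i=6: Q has 6 at row 2, column 2; remove 6 from row 2 of P and reverse-bump: 6 enters row 1 and ejects 4. So w(6) = 4. P is now [[2, 3, 6], [5], [7]].
Step i=5: Q has 5 at row 1, column 3; remove that cell from P, ejecting 6. So w(5) = 6. P is now [[2, 3], [5], [7]].
Step i=4: Q has 4 at row 3, column 1; remove 7 from row 3 of P and reverse-bump: 7 enters row 2 and ejects 5; 5 enters row 1 and ejects 3. So w(4) = 3. P is now [[2, 5], [7]].
Step i=3: Q has 3 at row 2, column 1; remove 7 from row 2 of P and reverse-bump: 7 enters row 1 and ejects 5. So w(3) = 5. P is now [[2, 7]].
Step i=2: Q has 2 at row 1, column 2; remove that cell from P, ejecting 7. So w(2) = 7. P is now [[2]].
Step i=1: Q has 1 at row 1, column 1; remove that cell from P, ejecting 2. So w(1) = 2. P is now [].

So w = 2 7 5 3 6 4 1.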